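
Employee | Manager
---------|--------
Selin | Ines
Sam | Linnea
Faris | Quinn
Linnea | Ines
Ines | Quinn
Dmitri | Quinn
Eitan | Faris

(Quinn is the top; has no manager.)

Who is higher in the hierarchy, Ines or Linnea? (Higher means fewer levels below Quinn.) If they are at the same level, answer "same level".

Ines is 1 level below Quinn; Linnea is 2. Ines is higher.

Ines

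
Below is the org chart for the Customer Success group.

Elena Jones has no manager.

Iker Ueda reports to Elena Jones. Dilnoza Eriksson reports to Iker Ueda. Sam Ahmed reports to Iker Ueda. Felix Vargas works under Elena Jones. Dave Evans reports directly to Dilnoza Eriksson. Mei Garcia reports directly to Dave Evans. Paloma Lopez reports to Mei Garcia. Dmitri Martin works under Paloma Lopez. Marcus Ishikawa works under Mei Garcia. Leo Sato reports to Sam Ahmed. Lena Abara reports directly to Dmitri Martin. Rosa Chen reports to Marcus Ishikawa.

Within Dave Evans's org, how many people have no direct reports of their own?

2

The people in Dave Evans's organization with no one reporting to them are Rosa Chen, Lena Abara. That is 2.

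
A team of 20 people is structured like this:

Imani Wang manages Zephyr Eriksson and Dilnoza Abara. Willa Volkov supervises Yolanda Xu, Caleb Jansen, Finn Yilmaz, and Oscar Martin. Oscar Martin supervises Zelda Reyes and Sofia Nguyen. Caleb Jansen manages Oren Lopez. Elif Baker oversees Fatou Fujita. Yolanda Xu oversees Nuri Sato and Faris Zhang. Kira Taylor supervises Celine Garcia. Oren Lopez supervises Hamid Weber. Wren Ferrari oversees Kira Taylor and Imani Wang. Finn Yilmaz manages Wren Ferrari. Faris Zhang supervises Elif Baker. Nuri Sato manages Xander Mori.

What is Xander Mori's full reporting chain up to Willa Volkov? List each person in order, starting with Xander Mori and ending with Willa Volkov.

Xander Mori reports to Nuri Sato. Nuri Sato reports to Yolanda Xu. Yolanda Xu reports to Willa Volkov. Willa Volkov is at the top.

Xander Mori -> Nuri Sato -> Yolanda Xu -> Willa Volkov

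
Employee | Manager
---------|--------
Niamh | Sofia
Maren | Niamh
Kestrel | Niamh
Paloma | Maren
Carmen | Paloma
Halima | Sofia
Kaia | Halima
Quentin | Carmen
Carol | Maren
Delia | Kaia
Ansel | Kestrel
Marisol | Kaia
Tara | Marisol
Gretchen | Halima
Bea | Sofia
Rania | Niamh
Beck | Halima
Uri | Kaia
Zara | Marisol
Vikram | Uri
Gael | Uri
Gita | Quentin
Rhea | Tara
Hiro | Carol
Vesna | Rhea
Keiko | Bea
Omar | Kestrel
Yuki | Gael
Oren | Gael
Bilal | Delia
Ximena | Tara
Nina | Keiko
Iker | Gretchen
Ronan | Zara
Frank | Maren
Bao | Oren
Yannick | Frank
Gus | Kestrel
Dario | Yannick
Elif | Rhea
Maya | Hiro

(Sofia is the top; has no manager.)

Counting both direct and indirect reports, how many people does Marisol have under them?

7

Marisol directly manages Tara, Zara. Under Tara: Ximena, Rhea, Elif, Vesna (4). Under Zara: Ronan (1). So Marisol's organization is 2 direct reports plus everyone under them: 5 + 2 = 7.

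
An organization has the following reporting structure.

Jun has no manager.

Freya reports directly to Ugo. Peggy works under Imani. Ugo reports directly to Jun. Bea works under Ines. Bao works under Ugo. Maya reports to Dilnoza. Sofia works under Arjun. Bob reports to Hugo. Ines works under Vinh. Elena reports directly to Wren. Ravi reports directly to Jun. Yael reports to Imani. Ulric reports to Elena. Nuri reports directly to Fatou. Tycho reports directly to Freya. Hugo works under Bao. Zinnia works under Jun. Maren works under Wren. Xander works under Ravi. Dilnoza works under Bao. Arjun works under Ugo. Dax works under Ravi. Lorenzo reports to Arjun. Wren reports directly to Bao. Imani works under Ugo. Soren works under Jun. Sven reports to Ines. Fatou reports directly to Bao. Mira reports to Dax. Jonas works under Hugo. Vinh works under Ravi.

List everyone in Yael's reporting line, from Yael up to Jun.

Yael -> Imani -> Ugo -> Jun

Yael reports to Imani. Imani reports to Ugo. Ugo reports to Jun. Jun is at the top.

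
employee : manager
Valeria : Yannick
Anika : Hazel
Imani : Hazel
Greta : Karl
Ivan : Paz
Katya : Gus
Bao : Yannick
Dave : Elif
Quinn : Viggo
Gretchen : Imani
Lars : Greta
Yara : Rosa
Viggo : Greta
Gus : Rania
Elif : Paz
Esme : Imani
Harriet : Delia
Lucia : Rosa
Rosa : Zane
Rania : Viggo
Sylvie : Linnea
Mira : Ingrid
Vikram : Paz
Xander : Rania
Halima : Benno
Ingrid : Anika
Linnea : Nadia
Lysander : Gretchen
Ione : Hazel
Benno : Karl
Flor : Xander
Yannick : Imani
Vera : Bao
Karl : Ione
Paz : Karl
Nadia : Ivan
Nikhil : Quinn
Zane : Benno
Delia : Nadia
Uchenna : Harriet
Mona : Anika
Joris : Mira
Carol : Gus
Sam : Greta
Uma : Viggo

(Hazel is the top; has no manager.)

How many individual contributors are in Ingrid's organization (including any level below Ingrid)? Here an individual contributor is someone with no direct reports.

1

The only person in Ingrid's organization with no one reporting to them is Joris. That is 1.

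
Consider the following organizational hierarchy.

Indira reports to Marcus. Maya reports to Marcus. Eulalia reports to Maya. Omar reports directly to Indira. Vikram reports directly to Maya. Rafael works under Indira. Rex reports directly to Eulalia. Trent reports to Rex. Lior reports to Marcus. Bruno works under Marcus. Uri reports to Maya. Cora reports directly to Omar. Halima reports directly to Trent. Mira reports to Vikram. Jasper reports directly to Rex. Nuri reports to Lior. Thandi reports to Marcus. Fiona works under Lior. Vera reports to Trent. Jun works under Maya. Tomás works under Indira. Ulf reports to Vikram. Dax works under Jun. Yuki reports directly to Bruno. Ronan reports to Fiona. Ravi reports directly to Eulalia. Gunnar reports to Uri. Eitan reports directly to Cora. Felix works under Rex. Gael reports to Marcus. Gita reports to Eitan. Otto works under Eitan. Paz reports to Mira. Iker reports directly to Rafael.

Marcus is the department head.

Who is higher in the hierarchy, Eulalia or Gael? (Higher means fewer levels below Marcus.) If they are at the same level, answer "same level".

Eulalia is 2 levels below Marcus; Gael is 1. Gael is higher.

Gael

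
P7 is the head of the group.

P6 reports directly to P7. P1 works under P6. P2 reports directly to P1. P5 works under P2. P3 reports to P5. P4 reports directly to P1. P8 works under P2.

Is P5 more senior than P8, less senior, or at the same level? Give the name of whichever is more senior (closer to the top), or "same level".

same level

Both P5 and P8 are 4 levels below P7.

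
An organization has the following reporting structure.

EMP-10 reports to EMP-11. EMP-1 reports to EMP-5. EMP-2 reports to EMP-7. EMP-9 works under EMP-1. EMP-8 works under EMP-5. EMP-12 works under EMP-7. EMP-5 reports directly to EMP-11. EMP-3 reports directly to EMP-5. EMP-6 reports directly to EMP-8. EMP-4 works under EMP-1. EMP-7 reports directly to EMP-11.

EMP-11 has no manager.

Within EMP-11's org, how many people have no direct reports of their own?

The people in EMP-11's organization with no one reporting to them are EMP-10, EMP-9, EMP-4, EMP-3, EMP-6, EMP-12, EMP-2. That is 7.

7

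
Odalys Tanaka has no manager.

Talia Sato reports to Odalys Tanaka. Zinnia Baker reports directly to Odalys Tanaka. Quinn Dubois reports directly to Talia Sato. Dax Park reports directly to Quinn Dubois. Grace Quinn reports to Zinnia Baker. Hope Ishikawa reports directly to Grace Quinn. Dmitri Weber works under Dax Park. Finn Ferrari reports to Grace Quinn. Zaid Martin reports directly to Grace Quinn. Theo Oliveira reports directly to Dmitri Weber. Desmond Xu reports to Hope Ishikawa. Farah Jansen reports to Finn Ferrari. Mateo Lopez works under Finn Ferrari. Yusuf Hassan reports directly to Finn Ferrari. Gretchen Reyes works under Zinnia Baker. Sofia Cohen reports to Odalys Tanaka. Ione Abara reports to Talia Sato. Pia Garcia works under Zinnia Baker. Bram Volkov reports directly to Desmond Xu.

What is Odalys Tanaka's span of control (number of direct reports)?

Odalys Tanaka directly manages Talia Sato, Zinnia Baker, Sofia Cohen. That is 3 direct reports.

3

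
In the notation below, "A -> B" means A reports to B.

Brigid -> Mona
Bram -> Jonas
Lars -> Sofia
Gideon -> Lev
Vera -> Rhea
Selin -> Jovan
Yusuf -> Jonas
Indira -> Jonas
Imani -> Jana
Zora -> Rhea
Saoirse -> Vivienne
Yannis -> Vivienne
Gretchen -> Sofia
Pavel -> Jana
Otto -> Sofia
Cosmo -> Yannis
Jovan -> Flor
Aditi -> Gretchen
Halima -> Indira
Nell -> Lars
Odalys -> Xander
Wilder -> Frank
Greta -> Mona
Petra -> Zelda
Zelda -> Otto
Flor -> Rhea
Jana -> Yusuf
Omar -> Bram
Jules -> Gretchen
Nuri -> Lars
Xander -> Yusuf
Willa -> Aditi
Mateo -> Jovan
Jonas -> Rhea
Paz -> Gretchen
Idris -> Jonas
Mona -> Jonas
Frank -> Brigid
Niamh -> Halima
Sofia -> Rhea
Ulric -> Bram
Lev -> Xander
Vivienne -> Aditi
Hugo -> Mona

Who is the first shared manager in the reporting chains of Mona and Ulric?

Jonas

Mona's chain of managers is Jonas, Rhea. Ulric's chain of managers is Bram, Jonas, Rhea. The first manager that appears in both chains is Jonas.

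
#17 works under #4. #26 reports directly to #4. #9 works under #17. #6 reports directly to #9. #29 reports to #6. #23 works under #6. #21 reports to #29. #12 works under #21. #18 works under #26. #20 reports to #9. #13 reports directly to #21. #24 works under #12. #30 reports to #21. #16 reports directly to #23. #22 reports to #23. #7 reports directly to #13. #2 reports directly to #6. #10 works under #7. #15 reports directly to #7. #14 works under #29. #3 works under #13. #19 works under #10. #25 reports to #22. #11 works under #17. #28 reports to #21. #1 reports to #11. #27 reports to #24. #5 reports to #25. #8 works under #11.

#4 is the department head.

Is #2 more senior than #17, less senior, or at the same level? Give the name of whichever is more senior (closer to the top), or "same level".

#17

#2 is 4 levels below #4; #17 is 1. #17 is higher.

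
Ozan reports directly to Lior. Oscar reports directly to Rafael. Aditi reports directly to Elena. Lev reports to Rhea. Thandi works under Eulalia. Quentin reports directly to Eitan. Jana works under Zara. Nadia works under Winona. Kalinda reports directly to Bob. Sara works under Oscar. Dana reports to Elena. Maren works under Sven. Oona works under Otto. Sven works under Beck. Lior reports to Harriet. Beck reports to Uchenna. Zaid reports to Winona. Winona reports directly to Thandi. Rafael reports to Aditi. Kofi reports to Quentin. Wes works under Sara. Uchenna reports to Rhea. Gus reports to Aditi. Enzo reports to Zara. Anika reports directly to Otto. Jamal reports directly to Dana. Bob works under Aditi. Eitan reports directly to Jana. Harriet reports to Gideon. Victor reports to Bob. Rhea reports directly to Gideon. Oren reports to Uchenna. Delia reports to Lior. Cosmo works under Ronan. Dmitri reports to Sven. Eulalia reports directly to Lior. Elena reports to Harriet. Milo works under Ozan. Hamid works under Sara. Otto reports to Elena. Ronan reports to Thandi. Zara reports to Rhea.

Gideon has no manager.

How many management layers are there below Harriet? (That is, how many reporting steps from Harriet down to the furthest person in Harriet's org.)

6

The longest chain under Harriet runs Harriet → Elena → Aditi → Rafael → Oscar → Sara → Wes, which is 6 levels below Harriet.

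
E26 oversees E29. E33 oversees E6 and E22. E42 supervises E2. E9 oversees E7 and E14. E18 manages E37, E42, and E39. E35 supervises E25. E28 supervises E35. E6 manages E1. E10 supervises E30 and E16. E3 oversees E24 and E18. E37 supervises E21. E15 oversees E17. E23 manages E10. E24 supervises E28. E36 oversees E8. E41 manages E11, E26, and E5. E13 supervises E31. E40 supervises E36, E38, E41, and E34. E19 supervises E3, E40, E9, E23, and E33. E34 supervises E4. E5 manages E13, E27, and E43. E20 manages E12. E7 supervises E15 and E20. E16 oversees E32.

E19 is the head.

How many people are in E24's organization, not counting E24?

E24 directly manages E28. Under E28: E35, E25 (2). That's 3 in total.

3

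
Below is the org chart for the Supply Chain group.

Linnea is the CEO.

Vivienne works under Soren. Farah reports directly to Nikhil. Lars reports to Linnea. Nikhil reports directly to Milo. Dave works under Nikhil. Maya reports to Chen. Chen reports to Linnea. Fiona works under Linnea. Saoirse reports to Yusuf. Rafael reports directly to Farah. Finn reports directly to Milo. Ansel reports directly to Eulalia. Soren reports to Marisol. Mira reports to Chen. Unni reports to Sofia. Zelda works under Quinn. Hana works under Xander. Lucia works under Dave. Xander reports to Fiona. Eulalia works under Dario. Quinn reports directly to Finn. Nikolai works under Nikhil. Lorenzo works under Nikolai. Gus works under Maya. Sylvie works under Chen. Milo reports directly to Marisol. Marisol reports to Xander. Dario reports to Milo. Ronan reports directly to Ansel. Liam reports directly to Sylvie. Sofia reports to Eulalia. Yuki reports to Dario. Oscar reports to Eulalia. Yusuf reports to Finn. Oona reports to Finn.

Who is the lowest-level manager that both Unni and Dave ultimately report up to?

Unni's chain of managers is Sofia, Eulalia, Dario, Milo, Marisol, Xander, Fiona, Linnea. Dave's chain of managers is Nikhil, Milo, Marisol, Xander, Fiona, Linnea. The first manager that appears in both chains is Milo.

Milo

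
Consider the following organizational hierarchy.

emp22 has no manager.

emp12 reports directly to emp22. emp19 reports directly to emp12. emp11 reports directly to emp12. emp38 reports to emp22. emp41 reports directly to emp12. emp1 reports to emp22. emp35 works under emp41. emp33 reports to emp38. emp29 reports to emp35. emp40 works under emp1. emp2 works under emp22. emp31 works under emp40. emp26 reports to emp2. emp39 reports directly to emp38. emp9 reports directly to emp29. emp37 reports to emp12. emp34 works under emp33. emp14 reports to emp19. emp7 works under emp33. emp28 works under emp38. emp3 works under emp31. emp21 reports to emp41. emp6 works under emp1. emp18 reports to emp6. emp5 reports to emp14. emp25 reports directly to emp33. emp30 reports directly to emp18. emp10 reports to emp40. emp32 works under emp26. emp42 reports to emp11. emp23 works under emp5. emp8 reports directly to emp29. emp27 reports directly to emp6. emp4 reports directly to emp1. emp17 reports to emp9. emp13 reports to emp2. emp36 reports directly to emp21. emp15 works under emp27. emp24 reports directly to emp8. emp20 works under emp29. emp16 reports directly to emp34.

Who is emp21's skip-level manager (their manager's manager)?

emp21 reports to emp41, and emp41 reports to emp12. So emp21's skip-level manager is emp12.

emp12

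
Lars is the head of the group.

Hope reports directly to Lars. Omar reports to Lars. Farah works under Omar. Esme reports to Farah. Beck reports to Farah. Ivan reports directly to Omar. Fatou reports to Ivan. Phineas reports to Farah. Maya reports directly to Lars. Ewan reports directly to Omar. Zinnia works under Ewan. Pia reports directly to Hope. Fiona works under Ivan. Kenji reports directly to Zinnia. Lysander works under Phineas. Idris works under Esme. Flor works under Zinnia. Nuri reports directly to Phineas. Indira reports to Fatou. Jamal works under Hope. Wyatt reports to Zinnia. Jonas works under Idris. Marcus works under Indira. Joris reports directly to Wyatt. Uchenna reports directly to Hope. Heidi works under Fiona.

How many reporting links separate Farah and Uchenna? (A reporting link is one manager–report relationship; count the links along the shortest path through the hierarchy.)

4

Farah is 2 levels below Lars, and Uchenna is 2 levels below Lars (their lowest common manager). The shortest path runs up from Farah to Lars and back down to Uchenna: 2 + 2 = 4 links.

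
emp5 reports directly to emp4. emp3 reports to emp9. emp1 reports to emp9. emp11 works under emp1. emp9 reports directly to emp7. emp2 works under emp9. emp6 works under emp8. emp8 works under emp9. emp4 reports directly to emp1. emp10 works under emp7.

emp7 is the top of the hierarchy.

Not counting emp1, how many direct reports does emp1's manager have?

3

emp1 reports to emp9. emp9's other direct reports are emp8, emp2, emp3 — 3 peers.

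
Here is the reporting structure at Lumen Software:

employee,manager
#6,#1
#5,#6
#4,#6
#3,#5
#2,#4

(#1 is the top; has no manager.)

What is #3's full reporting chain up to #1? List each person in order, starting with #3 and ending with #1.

#3 -> #5 -> #6 -> #1

#3 reports to #5. #5 reports to #6. #6 reports to #1. #1 is at the top.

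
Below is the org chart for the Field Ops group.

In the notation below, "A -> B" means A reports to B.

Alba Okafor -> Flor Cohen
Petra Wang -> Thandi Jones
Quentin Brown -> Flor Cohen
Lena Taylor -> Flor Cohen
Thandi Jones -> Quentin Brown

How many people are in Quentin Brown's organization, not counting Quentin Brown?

Quentin Brown directly manages Thandi Jones. Under Thandi Jones: Petra Wang (1). That's 2 in total.

2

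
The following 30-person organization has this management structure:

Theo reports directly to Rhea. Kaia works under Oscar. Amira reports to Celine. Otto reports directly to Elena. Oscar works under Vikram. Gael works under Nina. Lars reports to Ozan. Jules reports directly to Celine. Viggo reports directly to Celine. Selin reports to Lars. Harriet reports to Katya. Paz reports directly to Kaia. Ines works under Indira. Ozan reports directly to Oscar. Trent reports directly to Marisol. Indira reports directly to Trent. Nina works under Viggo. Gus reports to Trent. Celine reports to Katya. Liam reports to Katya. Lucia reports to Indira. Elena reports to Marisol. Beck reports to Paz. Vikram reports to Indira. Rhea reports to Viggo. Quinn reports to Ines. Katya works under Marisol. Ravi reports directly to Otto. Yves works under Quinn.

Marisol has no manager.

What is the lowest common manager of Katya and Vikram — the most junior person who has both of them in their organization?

Katya's chain of managers is Marisol. Vikram's chain of managers is Indira, Trent, Marisol. The first manager that appears in both chains is Marisol.

Marisol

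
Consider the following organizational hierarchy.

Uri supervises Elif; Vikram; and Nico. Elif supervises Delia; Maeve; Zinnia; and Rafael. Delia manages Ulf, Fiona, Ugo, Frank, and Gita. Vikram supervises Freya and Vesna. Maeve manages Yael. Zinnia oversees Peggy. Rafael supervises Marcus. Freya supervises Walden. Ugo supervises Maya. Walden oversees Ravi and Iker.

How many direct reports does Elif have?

Elif directly manages Delia, Maeve, Zinnia, Rafael. That is 4 direct reports.

4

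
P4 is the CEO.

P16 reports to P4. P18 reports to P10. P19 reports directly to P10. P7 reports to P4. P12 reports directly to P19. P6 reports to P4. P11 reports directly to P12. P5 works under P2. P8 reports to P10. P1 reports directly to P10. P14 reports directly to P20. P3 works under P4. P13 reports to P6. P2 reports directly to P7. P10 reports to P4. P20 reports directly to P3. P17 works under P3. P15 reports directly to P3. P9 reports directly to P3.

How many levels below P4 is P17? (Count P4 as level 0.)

Chain from P17 up to P4: P17 → P3 → P4. That is 2 steps up, so P17 is 2 levels below P4.

2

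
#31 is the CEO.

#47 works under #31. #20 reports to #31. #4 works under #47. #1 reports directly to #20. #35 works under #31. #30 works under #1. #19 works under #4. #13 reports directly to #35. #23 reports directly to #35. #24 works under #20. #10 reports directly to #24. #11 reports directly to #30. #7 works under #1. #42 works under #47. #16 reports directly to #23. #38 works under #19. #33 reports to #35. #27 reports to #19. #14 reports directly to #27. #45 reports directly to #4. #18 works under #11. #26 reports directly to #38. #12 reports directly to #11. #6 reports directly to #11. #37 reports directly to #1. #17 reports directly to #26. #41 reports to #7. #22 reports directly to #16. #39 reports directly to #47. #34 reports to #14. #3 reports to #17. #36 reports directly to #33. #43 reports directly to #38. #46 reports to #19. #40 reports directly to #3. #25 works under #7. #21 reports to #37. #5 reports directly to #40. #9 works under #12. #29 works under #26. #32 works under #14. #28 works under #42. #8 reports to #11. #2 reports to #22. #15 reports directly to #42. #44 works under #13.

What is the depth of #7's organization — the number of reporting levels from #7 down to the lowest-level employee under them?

1

The longest chain under #7 runs #7 → #25, which is 1 level below #7.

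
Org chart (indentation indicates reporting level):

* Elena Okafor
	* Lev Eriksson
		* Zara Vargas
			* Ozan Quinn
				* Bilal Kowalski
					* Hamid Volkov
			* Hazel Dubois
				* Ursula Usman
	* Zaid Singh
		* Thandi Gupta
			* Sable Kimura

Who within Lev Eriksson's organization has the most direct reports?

Zara Vargas

Direct-report counts within Lev Eriksson's organization: Lev Eriksson has 1; Zara Vargas has 2; Hazel Dubois has 1; Ozan Quinn has 1; Bilal Kowalski has 1. The largest is 2, held by Zara Vargas.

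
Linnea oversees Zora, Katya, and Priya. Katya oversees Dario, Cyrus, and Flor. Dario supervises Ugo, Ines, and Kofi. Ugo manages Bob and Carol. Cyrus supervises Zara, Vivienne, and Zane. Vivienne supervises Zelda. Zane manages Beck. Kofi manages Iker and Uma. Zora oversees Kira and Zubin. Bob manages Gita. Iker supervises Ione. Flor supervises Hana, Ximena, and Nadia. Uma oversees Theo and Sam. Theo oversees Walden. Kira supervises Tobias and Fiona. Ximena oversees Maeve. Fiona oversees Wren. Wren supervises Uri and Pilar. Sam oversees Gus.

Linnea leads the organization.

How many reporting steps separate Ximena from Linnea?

3

Chain from Ximena up to Linnea: Ximena → Flor → Katya → Linnea. That is 3 steps up, so Ximena is 3 levels below Linnea.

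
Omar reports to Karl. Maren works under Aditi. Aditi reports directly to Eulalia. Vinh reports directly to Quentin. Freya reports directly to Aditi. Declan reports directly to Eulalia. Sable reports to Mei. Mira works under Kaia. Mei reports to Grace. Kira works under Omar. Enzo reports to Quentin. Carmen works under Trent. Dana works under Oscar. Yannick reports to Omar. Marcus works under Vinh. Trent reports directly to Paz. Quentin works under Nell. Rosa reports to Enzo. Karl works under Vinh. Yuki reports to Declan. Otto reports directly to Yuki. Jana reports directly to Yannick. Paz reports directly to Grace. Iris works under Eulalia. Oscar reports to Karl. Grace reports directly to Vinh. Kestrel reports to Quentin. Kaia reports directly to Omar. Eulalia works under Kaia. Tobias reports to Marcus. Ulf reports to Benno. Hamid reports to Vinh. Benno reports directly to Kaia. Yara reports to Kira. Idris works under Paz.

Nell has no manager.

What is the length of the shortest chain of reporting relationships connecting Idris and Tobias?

5

Idris is 3 levels below Vinh, and Tobias is 2 levels below Vinh (their lowest common manager). The shortest path runs up from Idris to Vinh and back down to Tobias: 3 + 2 = 5 links.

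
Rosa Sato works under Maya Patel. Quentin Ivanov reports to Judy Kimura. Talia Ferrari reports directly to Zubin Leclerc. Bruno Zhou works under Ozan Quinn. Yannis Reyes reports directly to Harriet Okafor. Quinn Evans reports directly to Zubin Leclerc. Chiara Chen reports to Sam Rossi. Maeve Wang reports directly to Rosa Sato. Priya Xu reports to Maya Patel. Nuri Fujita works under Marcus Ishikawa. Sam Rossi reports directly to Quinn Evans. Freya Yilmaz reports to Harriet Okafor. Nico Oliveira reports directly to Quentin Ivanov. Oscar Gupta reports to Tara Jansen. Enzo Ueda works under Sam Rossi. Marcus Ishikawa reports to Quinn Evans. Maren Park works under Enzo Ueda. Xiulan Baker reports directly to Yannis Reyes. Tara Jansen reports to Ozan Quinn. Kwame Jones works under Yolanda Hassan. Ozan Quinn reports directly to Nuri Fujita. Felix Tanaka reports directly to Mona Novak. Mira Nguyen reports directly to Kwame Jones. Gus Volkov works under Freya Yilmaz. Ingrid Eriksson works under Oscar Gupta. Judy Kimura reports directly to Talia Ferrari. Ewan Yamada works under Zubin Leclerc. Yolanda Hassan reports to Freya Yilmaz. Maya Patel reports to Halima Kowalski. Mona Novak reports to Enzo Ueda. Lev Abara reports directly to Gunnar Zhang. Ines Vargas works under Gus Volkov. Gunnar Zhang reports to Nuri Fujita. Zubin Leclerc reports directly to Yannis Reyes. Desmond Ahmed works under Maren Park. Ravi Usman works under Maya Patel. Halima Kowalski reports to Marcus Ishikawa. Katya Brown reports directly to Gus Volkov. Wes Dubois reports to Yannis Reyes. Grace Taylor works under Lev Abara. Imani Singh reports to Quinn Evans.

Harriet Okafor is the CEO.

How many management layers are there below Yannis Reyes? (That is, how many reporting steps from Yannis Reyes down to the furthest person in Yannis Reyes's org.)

The longest chain under Yannis Reyes runs Yannis Reyes → Zubin Leclerc → Quinn Evans → Marcus Ishikawa → Nuri Fujita → Ozan Quinn → Tara Jansen → Oscar Gupta → Ingrid Eriksson, which is 8 levels below Yannis Reyes.

8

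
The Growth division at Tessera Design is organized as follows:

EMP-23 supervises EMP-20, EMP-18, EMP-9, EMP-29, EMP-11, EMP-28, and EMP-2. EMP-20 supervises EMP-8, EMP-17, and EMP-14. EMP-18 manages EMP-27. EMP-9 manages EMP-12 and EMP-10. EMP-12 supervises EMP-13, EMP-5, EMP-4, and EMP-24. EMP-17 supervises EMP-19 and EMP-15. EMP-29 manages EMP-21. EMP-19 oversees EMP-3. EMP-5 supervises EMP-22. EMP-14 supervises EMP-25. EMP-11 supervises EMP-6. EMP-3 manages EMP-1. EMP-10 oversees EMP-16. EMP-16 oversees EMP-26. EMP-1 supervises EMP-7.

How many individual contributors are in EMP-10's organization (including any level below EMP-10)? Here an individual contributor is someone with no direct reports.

The only person in EMP-10's organization with no one reporting to them is EMP-26. That is 1.

1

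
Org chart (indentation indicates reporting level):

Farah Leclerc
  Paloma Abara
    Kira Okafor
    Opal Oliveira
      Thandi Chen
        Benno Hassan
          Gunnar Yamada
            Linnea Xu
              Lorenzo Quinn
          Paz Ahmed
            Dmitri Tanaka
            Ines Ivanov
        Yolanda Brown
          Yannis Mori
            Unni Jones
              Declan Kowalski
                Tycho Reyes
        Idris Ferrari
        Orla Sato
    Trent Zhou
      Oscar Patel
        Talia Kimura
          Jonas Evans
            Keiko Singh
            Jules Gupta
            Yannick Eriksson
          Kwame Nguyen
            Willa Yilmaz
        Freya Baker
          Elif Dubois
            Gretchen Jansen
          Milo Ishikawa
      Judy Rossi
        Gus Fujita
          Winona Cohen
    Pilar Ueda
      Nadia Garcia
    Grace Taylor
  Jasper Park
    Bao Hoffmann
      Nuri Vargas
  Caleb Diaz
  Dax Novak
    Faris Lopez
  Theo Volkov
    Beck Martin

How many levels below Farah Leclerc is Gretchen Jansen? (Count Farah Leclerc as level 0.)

Chain from Gretchen Jansen up to Farah Leclerc: Gretchen Jansen → Elif Dubois → Freya Baker → Oscar Patel → Trent Zhou → Paloma Abara → Farah Leclerc. That is 6 steps up, so Gretchen Jansen is 6 levels below Farah Leclerc.

6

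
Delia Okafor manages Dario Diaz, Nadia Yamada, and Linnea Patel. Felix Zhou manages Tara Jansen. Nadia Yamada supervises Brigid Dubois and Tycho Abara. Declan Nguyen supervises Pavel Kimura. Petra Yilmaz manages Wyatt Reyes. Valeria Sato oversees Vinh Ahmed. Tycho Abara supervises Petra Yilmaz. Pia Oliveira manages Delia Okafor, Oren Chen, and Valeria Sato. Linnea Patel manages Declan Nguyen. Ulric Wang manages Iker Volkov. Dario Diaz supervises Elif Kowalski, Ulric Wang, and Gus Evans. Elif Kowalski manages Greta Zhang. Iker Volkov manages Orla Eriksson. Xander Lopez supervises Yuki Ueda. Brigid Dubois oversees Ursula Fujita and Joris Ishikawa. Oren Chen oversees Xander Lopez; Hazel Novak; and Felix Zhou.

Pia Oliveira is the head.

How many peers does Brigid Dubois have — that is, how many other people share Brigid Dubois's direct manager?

Brigid Dubois reports to Nadia Yamada. Nadia Yamada's other direct reports are Tycho Abara — 1 peer.

1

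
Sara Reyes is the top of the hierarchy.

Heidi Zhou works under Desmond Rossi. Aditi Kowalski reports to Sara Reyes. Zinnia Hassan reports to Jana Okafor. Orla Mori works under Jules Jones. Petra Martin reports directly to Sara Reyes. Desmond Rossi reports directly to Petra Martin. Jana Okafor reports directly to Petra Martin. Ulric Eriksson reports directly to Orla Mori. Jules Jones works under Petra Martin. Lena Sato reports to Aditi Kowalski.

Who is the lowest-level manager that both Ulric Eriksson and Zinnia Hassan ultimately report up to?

Petra Martin

Ulric Eriksson's chain of managers is Orla Mori, Jules Jones, Petra Martin, Sara Reyes. Zinnia Hassan's chain of managers is Jana Okafor, Petra Martin, Sara Reyes. The first manager that appears in both chains is Petra Martin.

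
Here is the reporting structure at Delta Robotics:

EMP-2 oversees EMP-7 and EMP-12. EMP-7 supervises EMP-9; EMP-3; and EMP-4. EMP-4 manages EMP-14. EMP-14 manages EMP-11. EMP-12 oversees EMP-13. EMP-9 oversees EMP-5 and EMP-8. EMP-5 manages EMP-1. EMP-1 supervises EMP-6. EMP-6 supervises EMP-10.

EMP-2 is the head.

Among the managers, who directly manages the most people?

Direct-report counts: EMP-2 has 2; EMP-12 has 1; EMP-7 has 3; EMP-9 has 2; EMP-5 has 1; EMP-1 has 1; EMP-6 has 1; EMP-4 has 1; EMP-14 has 1. The largest is 3, held by EMP-7.

EMP-7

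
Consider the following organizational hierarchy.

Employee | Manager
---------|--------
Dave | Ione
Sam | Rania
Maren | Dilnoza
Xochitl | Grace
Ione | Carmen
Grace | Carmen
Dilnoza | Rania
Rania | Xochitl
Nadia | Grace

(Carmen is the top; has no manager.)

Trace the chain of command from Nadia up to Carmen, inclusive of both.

Nadia -> Grace -> Carmen

Nadia reports to Grace. Grace reports to Carmen. Carmen is at the top.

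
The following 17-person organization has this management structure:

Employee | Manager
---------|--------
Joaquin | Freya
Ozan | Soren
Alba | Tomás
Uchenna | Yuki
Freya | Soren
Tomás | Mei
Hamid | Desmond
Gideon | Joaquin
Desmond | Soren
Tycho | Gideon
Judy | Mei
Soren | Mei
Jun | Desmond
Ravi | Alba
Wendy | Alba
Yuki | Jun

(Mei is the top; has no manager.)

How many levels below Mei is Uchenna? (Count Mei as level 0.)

Chain from Uchenna up to Mei: Uchenna → Yuki → Jun → Desmond → Soren → Mei. That is 5 steps up, so Uchenna is 5 levels below Mei.

5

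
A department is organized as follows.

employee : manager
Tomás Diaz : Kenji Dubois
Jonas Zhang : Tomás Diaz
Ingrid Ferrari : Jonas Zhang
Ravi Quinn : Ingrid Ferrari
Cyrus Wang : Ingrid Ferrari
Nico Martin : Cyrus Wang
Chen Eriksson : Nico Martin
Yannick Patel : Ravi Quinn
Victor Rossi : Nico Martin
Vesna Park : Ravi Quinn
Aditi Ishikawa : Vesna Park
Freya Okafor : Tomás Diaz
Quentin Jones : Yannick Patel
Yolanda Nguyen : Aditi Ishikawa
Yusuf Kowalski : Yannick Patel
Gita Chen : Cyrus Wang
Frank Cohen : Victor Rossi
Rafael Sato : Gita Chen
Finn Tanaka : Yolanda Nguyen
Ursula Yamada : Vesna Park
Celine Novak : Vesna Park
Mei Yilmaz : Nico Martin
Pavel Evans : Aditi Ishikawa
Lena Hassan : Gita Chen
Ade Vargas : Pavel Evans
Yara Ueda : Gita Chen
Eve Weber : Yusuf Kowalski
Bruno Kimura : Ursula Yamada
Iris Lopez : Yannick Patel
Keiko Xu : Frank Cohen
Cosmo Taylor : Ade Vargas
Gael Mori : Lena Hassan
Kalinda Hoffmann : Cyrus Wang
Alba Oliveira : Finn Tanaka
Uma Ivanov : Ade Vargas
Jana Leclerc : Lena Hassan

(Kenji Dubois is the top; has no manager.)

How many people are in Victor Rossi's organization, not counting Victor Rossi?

2

Victor Rossi directly manages Frank Cohen. Under Frank Cohen: Keiko Xu (1). That's 2 in total.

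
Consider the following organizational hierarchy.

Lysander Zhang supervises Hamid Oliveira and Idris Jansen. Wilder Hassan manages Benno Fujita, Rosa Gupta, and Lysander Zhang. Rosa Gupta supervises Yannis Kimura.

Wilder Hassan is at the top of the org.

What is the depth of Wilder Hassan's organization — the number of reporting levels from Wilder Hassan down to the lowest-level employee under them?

2

The longest chain under Wilder Hassan runs Wilder Hassan → Lysander Zhang → Idris Jansen, which is 2 levels below Wilder Hassan.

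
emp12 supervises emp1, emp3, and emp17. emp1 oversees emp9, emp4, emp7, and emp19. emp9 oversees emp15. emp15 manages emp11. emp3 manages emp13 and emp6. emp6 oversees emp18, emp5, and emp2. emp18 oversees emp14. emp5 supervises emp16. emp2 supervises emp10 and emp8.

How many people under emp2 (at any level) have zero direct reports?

The people in emp2's organization with no one reporting to them are emp8, emp10. That is 2.

2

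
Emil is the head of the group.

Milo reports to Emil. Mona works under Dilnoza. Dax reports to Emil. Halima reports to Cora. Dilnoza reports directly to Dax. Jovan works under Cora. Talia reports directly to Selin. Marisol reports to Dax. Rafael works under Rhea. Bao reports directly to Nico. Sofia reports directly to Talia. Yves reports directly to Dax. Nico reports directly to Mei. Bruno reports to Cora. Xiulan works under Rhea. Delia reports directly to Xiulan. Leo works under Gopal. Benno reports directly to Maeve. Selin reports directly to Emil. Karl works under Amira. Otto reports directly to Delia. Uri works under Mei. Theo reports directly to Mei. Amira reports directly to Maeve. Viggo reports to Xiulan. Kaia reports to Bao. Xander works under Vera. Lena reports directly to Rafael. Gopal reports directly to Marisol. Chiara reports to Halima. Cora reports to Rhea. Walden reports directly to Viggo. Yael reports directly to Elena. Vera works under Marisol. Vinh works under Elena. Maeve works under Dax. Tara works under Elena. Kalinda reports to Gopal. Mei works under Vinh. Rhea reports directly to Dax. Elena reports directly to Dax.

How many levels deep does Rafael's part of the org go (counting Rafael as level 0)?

1

The longest chain under Rafael runs Rafael → Lena, which is 1 level below Rafael.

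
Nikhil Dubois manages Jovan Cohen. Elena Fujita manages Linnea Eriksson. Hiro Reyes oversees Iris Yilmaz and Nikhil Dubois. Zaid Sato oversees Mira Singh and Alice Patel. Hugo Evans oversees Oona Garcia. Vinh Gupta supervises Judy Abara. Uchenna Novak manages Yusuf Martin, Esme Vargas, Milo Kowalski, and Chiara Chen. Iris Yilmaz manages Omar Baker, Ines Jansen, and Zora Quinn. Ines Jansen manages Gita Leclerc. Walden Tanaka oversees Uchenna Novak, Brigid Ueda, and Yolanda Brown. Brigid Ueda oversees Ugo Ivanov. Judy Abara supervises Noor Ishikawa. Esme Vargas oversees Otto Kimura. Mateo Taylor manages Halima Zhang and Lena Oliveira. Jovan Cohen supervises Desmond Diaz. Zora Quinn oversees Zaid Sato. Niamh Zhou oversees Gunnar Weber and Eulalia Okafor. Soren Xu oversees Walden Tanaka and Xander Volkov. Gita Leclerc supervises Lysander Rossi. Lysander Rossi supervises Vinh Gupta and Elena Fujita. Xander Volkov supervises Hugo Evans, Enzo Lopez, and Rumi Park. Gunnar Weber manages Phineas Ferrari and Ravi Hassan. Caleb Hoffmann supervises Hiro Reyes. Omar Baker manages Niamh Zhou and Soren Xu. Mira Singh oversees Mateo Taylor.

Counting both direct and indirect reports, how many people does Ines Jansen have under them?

Ines Jansen directly manages Gita Leclerc. Under Gita Leclerc: Lysander Rossi, Elena Fujita, Linnea Eriksson, Vinh Gupta, Judy Abara, Noor Ishikawa (6). That's 7 in total.

7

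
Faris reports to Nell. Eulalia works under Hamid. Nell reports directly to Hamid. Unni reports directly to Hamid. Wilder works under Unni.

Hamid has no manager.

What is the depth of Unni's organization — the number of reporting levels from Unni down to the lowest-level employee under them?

The longest chain under Unni runs Unni → Wilder, which is 1 level below Unni.

1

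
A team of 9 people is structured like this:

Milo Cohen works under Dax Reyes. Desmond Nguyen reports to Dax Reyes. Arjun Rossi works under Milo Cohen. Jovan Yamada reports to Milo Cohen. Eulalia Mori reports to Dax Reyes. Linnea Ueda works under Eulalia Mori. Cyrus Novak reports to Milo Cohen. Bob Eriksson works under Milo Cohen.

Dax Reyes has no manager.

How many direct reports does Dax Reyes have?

Dax Reyes directly manages Milo Cohen, Desmond Nguyen, Eulalia Mori. That is 3 direct reports.

3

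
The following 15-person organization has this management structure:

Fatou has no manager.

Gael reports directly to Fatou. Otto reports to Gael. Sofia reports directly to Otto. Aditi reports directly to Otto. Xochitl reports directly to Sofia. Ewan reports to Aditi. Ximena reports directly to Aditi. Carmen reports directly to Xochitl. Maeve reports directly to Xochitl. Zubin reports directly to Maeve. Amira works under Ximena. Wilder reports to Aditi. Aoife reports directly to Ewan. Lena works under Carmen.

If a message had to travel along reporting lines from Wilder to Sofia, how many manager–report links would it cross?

Wilder is 2 levels below Otto, and Sofia is 1 level below Otto (their lowest common manager). The shortest path runs up from Wilder to Otto and back down to Sofia: 2 + 1 = 3 links.

3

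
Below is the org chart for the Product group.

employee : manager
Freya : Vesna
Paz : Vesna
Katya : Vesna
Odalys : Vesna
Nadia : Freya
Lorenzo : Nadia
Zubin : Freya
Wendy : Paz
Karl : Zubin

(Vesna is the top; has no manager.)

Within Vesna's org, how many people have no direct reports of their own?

5

The people in Vesna's organization with no one reporting to them are Odalys, Katya, Wendy, Karl, Lorenzo. That is 5.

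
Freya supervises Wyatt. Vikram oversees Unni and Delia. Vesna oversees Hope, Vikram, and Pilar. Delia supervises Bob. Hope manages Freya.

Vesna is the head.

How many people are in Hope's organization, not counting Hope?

Hope directly manages Freya. Under Freya: Wyatt (1). That's 2 in total.

2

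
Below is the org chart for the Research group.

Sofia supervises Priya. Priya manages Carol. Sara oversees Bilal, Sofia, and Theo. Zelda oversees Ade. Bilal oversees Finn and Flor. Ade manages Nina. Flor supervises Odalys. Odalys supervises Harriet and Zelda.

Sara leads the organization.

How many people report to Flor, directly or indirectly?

5

Flor directly manages Odalys. Under Odalys: Zelda, Ade, Nina, Harriet (4). That's 5 in total.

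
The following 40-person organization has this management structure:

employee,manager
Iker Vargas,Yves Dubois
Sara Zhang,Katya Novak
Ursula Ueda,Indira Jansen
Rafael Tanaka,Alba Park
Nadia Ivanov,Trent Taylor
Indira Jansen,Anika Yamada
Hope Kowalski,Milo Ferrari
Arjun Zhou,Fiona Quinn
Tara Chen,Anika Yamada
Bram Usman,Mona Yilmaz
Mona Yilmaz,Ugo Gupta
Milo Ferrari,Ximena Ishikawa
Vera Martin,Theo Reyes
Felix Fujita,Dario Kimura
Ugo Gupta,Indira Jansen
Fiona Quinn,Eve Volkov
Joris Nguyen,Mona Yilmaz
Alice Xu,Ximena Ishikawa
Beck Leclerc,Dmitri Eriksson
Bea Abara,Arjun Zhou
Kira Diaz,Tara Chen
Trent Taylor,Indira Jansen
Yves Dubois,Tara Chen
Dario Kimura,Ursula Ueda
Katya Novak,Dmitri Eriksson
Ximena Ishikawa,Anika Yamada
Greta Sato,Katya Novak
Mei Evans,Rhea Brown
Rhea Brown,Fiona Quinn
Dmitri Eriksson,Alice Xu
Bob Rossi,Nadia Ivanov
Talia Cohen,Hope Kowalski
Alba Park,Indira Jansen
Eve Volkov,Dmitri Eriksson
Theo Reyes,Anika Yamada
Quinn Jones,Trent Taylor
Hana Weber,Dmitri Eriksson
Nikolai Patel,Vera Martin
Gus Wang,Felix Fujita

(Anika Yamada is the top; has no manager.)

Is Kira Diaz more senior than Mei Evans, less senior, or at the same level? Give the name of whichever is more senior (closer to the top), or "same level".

Kira Diaz

Kira Diaz is 2 levels below Anika Yamada; Mei Evans is 7. Kira Diaz is higher.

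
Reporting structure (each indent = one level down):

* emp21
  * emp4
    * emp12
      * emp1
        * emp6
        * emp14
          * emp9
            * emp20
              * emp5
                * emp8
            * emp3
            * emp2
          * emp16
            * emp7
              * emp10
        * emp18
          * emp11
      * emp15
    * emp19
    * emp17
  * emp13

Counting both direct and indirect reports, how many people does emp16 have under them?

emp16 directly manages emp7. Under emp7: emp10 (1). That's 2 in total.

2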